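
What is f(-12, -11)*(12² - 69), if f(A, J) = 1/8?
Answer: 75/8 ≈ 9.3750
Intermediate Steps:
f(A, J) = ⅛
f(-12, -11)*(12² - 69) = (12² - 69)/8 = (144 - 69)/8 = (⅛)*75 = 75/8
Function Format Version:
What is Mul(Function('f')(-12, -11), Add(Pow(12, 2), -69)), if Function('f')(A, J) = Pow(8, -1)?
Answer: Rational(75, 8) ≈ 9.3750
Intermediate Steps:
Function('f')(A, J) = Rational(1, 8)
Mul(Function('f')(-12, -11), Add(Pow(12, 2), -69)) = Mul(Rational(1, 8), Add(Pow(12, 2), -69)) = Mul(Rational(1, 8), Add(144, -69)) = Mul(Rational(1, 8), 75) = Rational(75, 8)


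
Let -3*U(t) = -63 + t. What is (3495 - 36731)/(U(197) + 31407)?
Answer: -14244/13441 ≈ -1.0597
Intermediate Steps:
U(t) = 21 - t/3 (U(t) = -(-63 + t)/3 = 21 - t/3)
(3495 - 36731)/(U(197) + 31407) = (3495 - 36731)/((21 - ⅓*197) + 31407) = -33236/((21 - 197/3) + 31407) = -33236/(-134/3 + 31407) = -33236/94087/3 = -33236*3/94087 = -14244/13441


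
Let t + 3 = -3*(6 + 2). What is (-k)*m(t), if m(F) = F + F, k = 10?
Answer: 540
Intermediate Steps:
t = -27 (t = -3 - 3*(6 + 2) = -3 - 3*8 = -3 - 24 = -27)
m(F) = 2*F
(-k)*m(t) = (-1*10)*(2*(-27)) = -10*(-54) = 540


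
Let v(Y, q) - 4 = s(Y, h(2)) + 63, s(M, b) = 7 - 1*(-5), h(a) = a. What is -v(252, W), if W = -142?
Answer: -79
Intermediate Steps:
s(M, b) = 12 (s(M, b) = 7 + 5 = 12)
v(Y, q) = 79 (v(Y, q) = 4 + (12 + 63) = 4 + 75 = 79)
-v(252, W) = -1*79 = -79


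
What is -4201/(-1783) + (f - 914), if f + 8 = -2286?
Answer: -5715663/1783 ≈ -3205.6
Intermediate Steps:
f = -2294 (f = -8 - 2286 = -2294)
-4201/(-1783) + (f - 914) = -4201/(-1783) + (-2294 - 914) = -4201*(-1/1783) - 3208 = 4201/1783 - 3208 = -5715663/1783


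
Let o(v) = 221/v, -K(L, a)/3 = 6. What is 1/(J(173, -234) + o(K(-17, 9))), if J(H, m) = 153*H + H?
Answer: 18/479335 ≈ 3.7552e-5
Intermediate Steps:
J(H, m) = 154*H
K(L, a) = -18 (K(L, a) = -3*6 = -18)
1/(J(173, -234) + o(K(-17, 9))) = 1/(154*173 + 221/(-18)) = 1/(26642 + 221*(-1/18)) = 1/(26642 - 221/18) = 1/(479335/18) = 18/479335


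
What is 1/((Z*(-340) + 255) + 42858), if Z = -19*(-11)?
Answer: -1/27947 ≈ -3.5782e-5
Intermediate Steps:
Z = 209
1/((Z*(-340) + 255) + 42858) = 1/((209*(-340) + 255) + 42858) = 1/((-71060 + 255) + 42858) = 1/(-70805 + 42858) = 1/(-27947) = -1/27947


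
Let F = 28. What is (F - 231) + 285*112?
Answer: 31717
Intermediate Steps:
(F - 231) + 285*112 = (28 - 231) + 285*112 = -203 + 31920 = 31717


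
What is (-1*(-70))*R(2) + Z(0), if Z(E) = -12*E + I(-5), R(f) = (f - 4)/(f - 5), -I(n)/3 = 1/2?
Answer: 271/6 ≈ 45.167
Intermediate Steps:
I(n) = -3/2
R(f) = (-4 + f)/(-5 + f)
Z(E) = -3/2 - 12*E (Z(E) = -12*E - 3/2 = -3/2 - 12*E)
(-1*(-70))*R(2) + Z(0) = (-1*(-70))*((-4 + 2)/(-5 + 2)) + (-3/2 - 12*0) = 70*(-2/(-3)) + (-3/2 + 0) = 70*(-⅓*(-2)) - 3/2 = 70*(⅔) - 3/2 = 140/3 - 3/2 = 271/6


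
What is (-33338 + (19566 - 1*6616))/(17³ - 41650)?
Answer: 20388/36737 ≈ 0.55497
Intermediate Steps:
(-33338 + (19566 - 1*6616))/(17³ - 41650) = (-33338 + (19566 - 6616))/(4913 - 41650) = (-33338 + 12950)/(-36737) = -20388*(-1/36737) = 20388/36737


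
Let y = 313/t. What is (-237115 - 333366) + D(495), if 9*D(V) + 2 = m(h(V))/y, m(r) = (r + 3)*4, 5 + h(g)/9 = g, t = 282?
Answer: -1602067739/2817 ≈ -5.6871e+5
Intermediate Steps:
h(g) = -45 + 9*g
m(r) = 12 + 4*r (m(r) = (3 + r)*4 = 12 + 4*r)
y = 313/282 ≈ 1.1099
D(V) = -48002/2817 + 1128*V/313 (D(V) = -2/9 + ((12 + 4*(-45 + 9*V))/(313/282))/9 = -2/9 + ((12 + (-180 + 36*V))*(282/313))/9 = -2/9 + ((-168 + 36*V)*(282/313))/9 = -2/9 + (-47376/313 + 10152*V/313)/9 = -2/9 + (-5264/313 + 1128*V/313) = -48002/2817 + 1128*V/313)
(-237115 - 333366) + D(495) = (-237115 - 333366) + (-48002/2817 + (1128/313)*495) = -570481 + (-48002/2817 + 558360/313) = -570481 + 4977238/2817 = -1602067739/2817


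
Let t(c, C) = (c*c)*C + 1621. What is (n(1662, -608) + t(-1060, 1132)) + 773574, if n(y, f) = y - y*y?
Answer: 1269929813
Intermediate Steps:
n(y, f) = y - y²
t(c, C) = 1621 + C*c² (t(c, C) = c²*C + 1621 = C*c² + 1621 = 1621 + C*c²)
(n(1662, -608) + t(-1060, 1132)) + 773574 = (1662*(1 - 1*1662) + (1621 + 1132*(-1060)²)) + 773574 = (1662*(1 - 1662) + (1621 + 1132*1123600)) + 773574 = (1662*(-1661) + (1621 + 1271915200)) + 773574 = (-2760582 + 1271916821) + 773574 = 1269156239 + 773574 = 1269929813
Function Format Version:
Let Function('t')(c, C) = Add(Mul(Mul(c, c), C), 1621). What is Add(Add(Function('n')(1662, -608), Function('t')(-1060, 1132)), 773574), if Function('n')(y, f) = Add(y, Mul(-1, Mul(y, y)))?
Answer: 1269929813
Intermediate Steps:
Function('n')(y, f) = Add(y, Mul(-1, Pow(y, 2)))
Function('t')(c, C) = Add(1621, Mul(C, Pow(c, 2))) (Function('t')(c, C) = Add(Mul(Pow(c, 2), C), 1621) = Add(Mul(C, Pow(c, 2)), 1621) = Add(1621, Mul(C, Pow(c, 2))))
Add(Add(Function('n')(1662, -608), Function('t')(-1060, 1132)), 773574) = Add(Add(Mul(1662, Add(1, Mul(-1, 1662))), Add(1621, Mul(1132, Pow(-1060, 2)))), 773574) = Add(Add(Mul(1662, Add(1, -1662)), Add(1621, Mul(1132, 1123600))), 773574) = Add(Add(Mul(1662, -1661), Add(1621, 1271915200)), 773574) = Add(Add(-2760582, 1271916821), 773574) = Add(1269156239, 773574) = 1269929813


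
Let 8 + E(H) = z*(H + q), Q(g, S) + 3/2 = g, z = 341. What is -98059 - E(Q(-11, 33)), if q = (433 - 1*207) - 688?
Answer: 127507/2 ≈ 63754.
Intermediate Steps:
q = -462 (q = (433 - 207) - 688 = 226 - 688 = -462)
Q(g, S) = -3/2 + g
E(H) = -157550 + 341*H (E(H) = -8 + 341*(H - 462) = -8 + 341*(-462 + H) = -8 + (-157542 + 341*H) = -157550 + 341*H)
-98059 - E(Q(-11, 33)) = -98059 - (-157550 + 341*(-3/2 - 11)) = -98059 - (-157550 + 341*(-25/2)) = -98059 - (-157550 - 8525/2) = -98059 - 1*(-323625/2) = -98059 + 323625/2 = 127507/2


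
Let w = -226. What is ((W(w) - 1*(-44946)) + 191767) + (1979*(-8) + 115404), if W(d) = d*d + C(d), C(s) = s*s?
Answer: 438437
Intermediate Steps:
C(s) = s**2
W(d) = 2*d**2 (W(d) = d*d + d**2 = d**2 + d**2 = 2*d**2)
((W(w) - 1*(-44946)) + 191767) + (1979*(-8) + 115404) = ((2*(-226)**2 - 1*(-44946)) + 191767) + (1979*(-8) + 115404) = ((2*51076 + 44946) + 191767) + (-15832 + 115404) = ((102152 + 44946) + 191767) + 99572 = (147098 + 191767) + 99572 = 338865 + 99572 = 438437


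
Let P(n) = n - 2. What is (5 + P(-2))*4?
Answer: 4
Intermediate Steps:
P(n) = -2 + n
(5 + P(-2))*4 = (5 + (-2 - 2))*4 = (5 - 4)*4 = 1*4 = 4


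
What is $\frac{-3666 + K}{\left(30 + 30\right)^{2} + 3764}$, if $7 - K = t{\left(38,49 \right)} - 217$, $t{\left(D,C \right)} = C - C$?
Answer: $- \frac{1721}{3682} \approx -0.46741$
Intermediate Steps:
$t{\left(D,C \right)} = 0$
$K = 224$ ($K = 7 - \left(0 - 217\right) = 7 - -217 = 7 + 217 = 224$)
$\frac{-3666 + K}{\left(30 + 30\right)^{2} + 3764} = \frac{-3666 + 224}{\left(30 + 30\right)^{2} + 3764} = - \frac{3442}{60^{2} + 3764} = - \frac{3442}{3600 + 3764} = - \frac{3442}{7364} = \left(-3442\right) \frac{1}{7364} = - \frac{1721}{3682}$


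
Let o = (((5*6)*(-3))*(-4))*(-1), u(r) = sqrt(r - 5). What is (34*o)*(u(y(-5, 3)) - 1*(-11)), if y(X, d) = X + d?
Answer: -134640 - 12240*I*sqrt(7) ≈ -1.3464e+5 - 32384.0*I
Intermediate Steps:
u(r) = sqrt(-5 + r)
o = -360 (o = ((30*(-3))*(-4))*(-1) = -90*(-4)*(-1) = 360*(-1) = -360)
(34*o)*(u(y(-5, 3)) - 1*(-11)) = (34*(-360))*(sqrt(-5 + (-5 + 3)) - 1*(-11)) = -12240*(sqrt(-5 - 2) + 11) = -12240*(sqrt(-7) + 11) = -12240*(I*sqrt(7) + 11) = -12240*(11 + I*sqrt(7)) = -134640 - 12240*I*sqrt(7)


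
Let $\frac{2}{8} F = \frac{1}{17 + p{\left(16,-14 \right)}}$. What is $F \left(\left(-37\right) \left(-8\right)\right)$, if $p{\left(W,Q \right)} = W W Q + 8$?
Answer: $- \frac{1184}{3559} \approx -0.33268$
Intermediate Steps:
$p{\left(W,Q \right)} = 8 + Q W^{2}$ ($p{\left(W,Q \right)} = W^{2} Q + 8 = Q W^{2} + 8 = 8 + Q W^{2}$)
$F = - \frac{4}{3559}$ ($F = \frac{4}{17 + \left(8 - 14 \cdot 16^{2}\right)} = \frac{4}{17 + \left(8 - 3584\right)} = \frac{4}{17 - 3576} = \frac{4}{-3559} = 4 \left(- \frac{1}{3559}\right) = - \frac{4}{3559} \approx -0.0011239$)
$F \left(\left(-37\right) \left(-8\right)\right) = - \frac{4 \left(\left(-37\right) \left(-8\right)\right)}{3559} = \left(- \frac{4}{3559}\right) 296 = - \frac{1184}{3559}$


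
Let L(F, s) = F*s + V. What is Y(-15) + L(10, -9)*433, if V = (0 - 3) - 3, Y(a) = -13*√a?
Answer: -41568 - 13*I*√15 ≈ -41568.0 - 50.349*I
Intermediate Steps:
V = -6 (V = -3 - 3 = -6)
L(F, s) = -6 + F*s (L(F, s) = F*s - 6 = -6 + F*s)
Y(-15) + L(10, -9)*433 = -13*I*√15 + (-6 + 10*(-9))*433 = -13*I*√15 + (-6 - 90)*433 = -13*I*√15 - 96*433 = -13*I*√15 - 41568 = -41568 - 13*I*√15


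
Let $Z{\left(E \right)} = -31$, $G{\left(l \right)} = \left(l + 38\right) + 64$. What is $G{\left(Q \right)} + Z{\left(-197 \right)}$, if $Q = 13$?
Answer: $84$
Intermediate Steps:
$G{\left(l \right)} = 102 + l$ ($G{\left(l \right)} = \left(38 + l\right) + 64 = 102 + l$)
$G{\left(Q \right)} + Z{\left(-197 \right)} = \left(102 + 13\right) - 31 = 115 - 31 = 84$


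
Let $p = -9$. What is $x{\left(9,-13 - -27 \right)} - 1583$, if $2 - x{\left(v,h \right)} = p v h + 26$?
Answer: $-473$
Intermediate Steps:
$x{\left(v,h \right)} = -24 + 9 h v$ ($x{\left(v,h \right)} = 2 - \left(- 9 v h + 26\right) = 2 - \left(- 9 h v + 26\right) = 2 - \left(26 - 9 h v\right) = 2 + \left(-26 + 9 h v\right) = -24 + 9 h v$)
$x{\left(9,-13 - -27 \right)} - 1583 = \left(-24 + 9 \left(-13 - -27\right) 9\right) - 1583 = \left(-24 + 9 \left(-13 + 27\right) 9\right) + \left(-1903 + 320\right) = \left(-24 + 9 \cdot 14 \cdot 9\right) - 1583 = \left(-24 + 1134\right) - 1583 = 1110 - 1583 = -473$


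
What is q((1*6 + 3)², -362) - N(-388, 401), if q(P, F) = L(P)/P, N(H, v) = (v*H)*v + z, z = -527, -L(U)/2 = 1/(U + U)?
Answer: 409349417714/6561 ≈ 6.2391e+7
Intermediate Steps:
L(U) = -1/U (L(U) = -2/(U + U) = -2*1/(2*U) = -1/U)
N(H, v) = -527 + H*v² (N(H, v) = (v*H)*v - 527 = (H*v)*v - 527 = H*v² - 527 = -527 + H*v²)
q(P, F) = -1/P² (q(P, F) = (-1/P)/P = -1/P²)
q((1*6 + 3)², -362) - N(-388, 401) = -1/((1*6 + 3)²)² - (-527 - 388*401²) = -1/((6 + 3)²)² - (-527 - 388*160801) = -1/(9²)² - (-527 - 62390788) = -1/81² - 1*(-62391315) = -1*1/6561 + 62391315 = -1/6561 + 62391315 = 409349417714/6561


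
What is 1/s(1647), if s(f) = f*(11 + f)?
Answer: 1/2730726 ≈ 3.6620e-7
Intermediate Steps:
1/s(1647) = 1/(1647*(11 + 1647)) = 1/(1647*1658) = 1/2730726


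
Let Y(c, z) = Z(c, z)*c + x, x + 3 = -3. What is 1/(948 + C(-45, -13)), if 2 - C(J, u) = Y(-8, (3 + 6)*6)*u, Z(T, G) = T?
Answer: 1/1704 ≈ 0.00058685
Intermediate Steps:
x = -6 (x = -3 - 3 = -6)
Y(c, z) = -6 + c² (Y(c, z) = c*c - 6 = c² - 6 = -6 + c²)
C(J, u) = 2 - 58*u (C(J, u) = 2 - (-6 + (-8)²)*u = 2 - (-6 + 64)*u = 2 - 58*u)
1/(948 + C(-45, -13)) = 1/(948 + (2 - 58*(-13))) = 1/(948 + (2 + 754)) = 1/(948 + 756) = 1/1704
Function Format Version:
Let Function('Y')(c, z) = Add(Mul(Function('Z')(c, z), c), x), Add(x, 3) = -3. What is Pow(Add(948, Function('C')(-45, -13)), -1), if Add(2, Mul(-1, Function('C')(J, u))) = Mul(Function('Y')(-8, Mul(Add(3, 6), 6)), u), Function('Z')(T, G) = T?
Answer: Rational(1, 1704) ≈ 0.00058685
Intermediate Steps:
x = -6 (x = Add(-3, -3) = -6)
Function('Y')(c, z) = Add(-6, Pow(c, 2)) (Function('Y')(c, z) = Add(Mul(c, c), -6) = Add(Pow(c, 2), -6) = Add(-6, Pow(c, 2)))
Function('C')(J, u) = Add(2, Mul(-58, u)) (Function('C')(J, u) = Add(2, Mul(-1, Mul(Add(-6, Pow(-8, 2)), u))) = Add(2, Mul(-1, Mul(Add(-6, 64), u))) = Add(2, Mul(-1, Mul(58, u))) = Add(2, Mul(-58, u)))
Pow(Add(948, Function('C')(-45, -13)), -1) = Pow(Add(948, Add(2, Mul(-58, -13))), -1) = Pow(Add(948, Add(2, 754)), -1) = Pow(Add(948, 756), -1) = Pow(1704, -1) = Rational(1, 1704)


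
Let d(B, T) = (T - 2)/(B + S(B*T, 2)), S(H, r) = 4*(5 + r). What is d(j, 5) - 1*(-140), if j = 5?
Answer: 1541/11 ≈ 140.09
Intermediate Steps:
S(H, r) = 20 + 4*r
d(B, T) = (-2 + T)/(28 + B) (d(B, T) = (T - 2)/(B + (20 + 4*2)) = (-2 + T)/(B + (20 + 8)) = (-2 + T)/(B + 28) = (-2 + T)/(28 + B))
d(j, 5) - 1*(-140) = (-2 + 5)/(28 + 5) - 1*(-140) = 3/33 + 140 = (1/33)*3 + 140 = 1/11 + 140 = 1541/11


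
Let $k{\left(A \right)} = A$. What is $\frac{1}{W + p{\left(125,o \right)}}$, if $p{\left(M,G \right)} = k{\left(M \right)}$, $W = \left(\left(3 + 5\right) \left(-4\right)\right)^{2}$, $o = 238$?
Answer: $\frac{1}{1149} \approx 0.00087032$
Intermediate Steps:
$W = 1024$ ($W = \left(8 \left(-4\right)\right)^{2} = \left(-32\right)^{2} = 1024$)
$p{\left(M,G \right)} = M$
$\frac{1}{W + p{\left(125,o \right)}} = \frac{1}{1024 + 125} = \frac{1}{1149}$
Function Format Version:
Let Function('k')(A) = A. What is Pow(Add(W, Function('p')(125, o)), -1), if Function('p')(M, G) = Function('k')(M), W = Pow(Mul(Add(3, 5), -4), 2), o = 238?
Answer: Rational(1, 1149) ≈ 0.00087032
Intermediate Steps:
W = 1024 (W = Pow(Mul(8, -4), 2) = Pow(-32, 2) = 1024)
Function('p')(M, G) = M
Pow(Add(W, Function('p')(125, o)), -1) = Pow(Add(1024, 125), -1) = Pow(1149, -1) = Rational(1, 1149)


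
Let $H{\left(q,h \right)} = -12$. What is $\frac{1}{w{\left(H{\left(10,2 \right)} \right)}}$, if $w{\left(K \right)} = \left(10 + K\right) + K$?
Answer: $- \frac{1}{14} \approx -0.071429$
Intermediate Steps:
$w{\left(K \right)} = 10 + 2 K$
$\frac{1}{w{\left(H{\left(10,2 \right)} \right)}} = \frac{1}{10 + 2 \left(-12\right)} = \frac{1}{10 - 24} = \frac{1}{-14} = - \frac{1}{14}$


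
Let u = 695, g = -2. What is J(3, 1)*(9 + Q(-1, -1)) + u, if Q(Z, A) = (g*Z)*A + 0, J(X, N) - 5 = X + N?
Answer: 758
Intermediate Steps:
J(X, N) = 5 + N + X (J(X, N) = 5 + (X + N) = 5 + (N + X) = 5 + N + X)
Q(Z, A) = -2*A*Z (Q(Z, A) = (-2*Z)*A + 0 = -2*A*Z + 0 = -2*A*Z)
J(3, 1)*(9 + Q(-1, -1)) + u = (5 + 1 + 3)*(9 - 2*(-1)*(-1)) + 695 = 9*(9 - 2) + 695 = 9*7 + 695 = 63 + 695 = 758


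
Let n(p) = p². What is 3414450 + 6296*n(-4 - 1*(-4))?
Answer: 3414450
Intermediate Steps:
3414450 + 6296*n(-4 - 1*(-4)) = 3414450 + 6296*(-4 - 1*(-4))² = 3414450 + 6296*(-4 + 4)² = 3414450 + 6296*0² = 3414450 + 6296*0 = 3414450 + 0 = 3414450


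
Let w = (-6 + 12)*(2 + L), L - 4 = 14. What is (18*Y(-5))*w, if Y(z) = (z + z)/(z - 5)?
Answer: 2160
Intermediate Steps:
L = 18 (L = 4 + 14 = 18)
Y(z) = 2*z/(-5 + z) (Y(z) = (2*z)/(-5 + z) = 2*z/(-5 + z))
w = 120 (w = (-6 + 12)*(2 + 18) = 6*20 = 120)
(18*Y(-5))*w = (18*(2*(-5)/(-5 - 5)))*120 = (18*(2*(-5)/(-10)))*120 = (18*(2*(-5)*(-1/10)))*120 = (18*1)*120 = 18*120 = 2160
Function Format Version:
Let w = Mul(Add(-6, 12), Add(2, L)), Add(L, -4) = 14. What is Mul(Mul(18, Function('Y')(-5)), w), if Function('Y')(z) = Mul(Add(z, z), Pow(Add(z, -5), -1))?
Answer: 2160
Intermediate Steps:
L = 18 (L = Add(4, 14) = 18)
Function('Y')(z) = Mul(2, z, Pow(Add(-5, z), -1)) (Function('Y')(z) = Mul(Mul(2, z), Pow(Add(-5, z), -1)) = Mul(2, z, Pow(Add(-5, z), -1)))
w = 120 (w = Mul(Add(-6, 12), Add(2, 18)) = Mul(6, 20) = 120)
Mul(Mul(18, Function('Y')(-5)), w) = Mul(Mul(18, Mul(2, -5, Pow(Add(-5, -5), -1))), 120) = Mul(Mul(18, Mul(2, -5, Pow(-10, -1))), 120) = Mul(Mul(18, Mul(2, -5, Rational(-1, 10))), 120) = Mul(Mul(18, 1), 120) = Mul(18, 120) = 2160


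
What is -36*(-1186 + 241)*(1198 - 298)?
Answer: 30618000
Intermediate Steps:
-36*(-1186 + 241)*(1198 - 298) = -(-34020)*900 = -36*(-850500) = 30618000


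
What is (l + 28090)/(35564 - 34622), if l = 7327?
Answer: 35417/942 ≈ 37.598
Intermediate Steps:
(l + 28090)/(35564 - 34622) = (7327 + 28090)/(35564 - 34622) = 35417/942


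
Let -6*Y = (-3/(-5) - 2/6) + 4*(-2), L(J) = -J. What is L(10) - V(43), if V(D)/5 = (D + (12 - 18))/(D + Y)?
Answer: -28255/1993 ≈ -14.177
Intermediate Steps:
Y = 58/45 (Y = -((-3/(-5) - 2/6) + 4*(-2))/6 = -((-3*(-⅕) - 2*⅙) - 8)/6 = -((⅗ - ⅓) - 8)/6 = -(4/15 - 8)/6 = -⅙*(-116/15) = 58/45 ≈ 1.2889)
V(D) = 5*(-6 + D)/(58/45 + D) (V(D) = 5*((D + (12 - 18))/(D + 58/45)) = 5*((D - 6)/(58/45 + D)) = 5*((-6 + D)/(58/45 + D)) = 5*(-6 + D)/(58/45 + D))
L(10) - V(43) = -1*10 - 225*(-6 + 43)/(58 + 45*43) = -10 - 225*37/(58 + 1935) = -10 - 225*37/1993 = -10 - 1*8325/1993 = -10 - 8325/1993 = -28255/1993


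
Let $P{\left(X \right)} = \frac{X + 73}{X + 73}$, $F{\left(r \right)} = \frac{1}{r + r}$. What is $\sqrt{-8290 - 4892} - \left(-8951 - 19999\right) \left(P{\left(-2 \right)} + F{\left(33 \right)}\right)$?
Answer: $\frac{323275}{11} + 13 i \sqrt{78} \approx 29389.0 + 114.81 i$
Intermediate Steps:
$F{\left(r \right)} = \frac{1}{2 r}$
$P{\left(X \right)} = 1$ ($P{\left(X \right)} = \frac{73 + X}{73 + X} = 1$)
$\sqrt{-8290 - 4892} - \left(-8951 - 19999\right) \left(P{\left(-2 \right)} + F{\left(33 \right)}\right) = \sqrt{-8290 - 4892} - \left(-8951 - 19999\right) \left(1 + \frac{1}{2 \cdot 33}\right) = \sqrt{-13182} - - 28950 \left(1 + \frac{1}{2} \cdot \frac{1}{33}\right) = 13 i \sqrt{78} - - 28950 \left(1 + \frac{1}{66}\right) = 13 i \sqrt{78} - \left(-28950\right) \frac{67}{66} = 13 i \sqrt{78} - - \frac{323275}{11} = 13 i \sqrt{78} + \frac{323275}{11} = \frac{323275}{11} + 13 i \sqrt{78}$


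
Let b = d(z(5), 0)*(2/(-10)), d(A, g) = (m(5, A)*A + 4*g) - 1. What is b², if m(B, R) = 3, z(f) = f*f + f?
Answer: 7921/25 ≈ 316.84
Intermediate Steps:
z(f) = f + f² (z(f) = f² + f = f + f²)
d(A, g) = -1 + 3*A + 4*g (d(A, g) = (3*A + 4*g) - 1 = -1 + 3*A + 4*g)
b = -89/5 (b = (-1 + 3*(5*(1 + 5)) + 4*0)*(2/(-10)) = (-1 + 3*(5*6) + 0)*(2*(-⅒)) = (-1 + 3*30 + 0)*(-⅕) = (-1 + 90 + 0)*(-⅕) = 89*(-⅕) = -89/5 ≈ -17.800)
b² = (-89/5)² = 7921/25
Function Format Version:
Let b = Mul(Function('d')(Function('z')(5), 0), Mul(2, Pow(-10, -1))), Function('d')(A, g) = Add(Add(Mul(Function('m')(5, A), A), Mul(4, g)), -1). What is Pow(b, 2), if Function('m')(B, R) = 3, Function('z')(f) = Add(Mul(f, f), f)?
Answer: Rational(7921, 25) ≈ 316.84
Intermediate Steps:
Function('z')(f) = Add(f, Pow(f, 2)) (Function('z')(f) = Add(Pow(f, 2), f) = Add(f, Pow(f, 2)))
Function('d')(A, g) = Add(-1, Mul(3, A), Mul(4, g)) (Function('d')(A, g) = Add(Add(Mul(3, A), Mul(4, g)), -1) = Add(-1, Mul(3, A), Mul(4, g)))
b = Rational(-89, 5) (b = Mul(Add(-1, Mul(3, Mul(5, Add(1, 5))), Mul(4, 0)), Mul(2, Pow(-10, -1))) = Mul(Add(-1, Mul(3, Mul(5, 6)), 0), Mul(2, Rational(-1, 10))) = Mul(Add(-1, Mul(3, 30), 0), Rational(-1, 5)) = Mul(Add(-1, 90, 0), Rational(-1, 5)) = Mul(89, Rational(-1, 5)) = Rational(-89, 5) ≈ -17.800)
Pow(b, 2) = Pow(Rational(-89, 5), 2) = Rational(7921, 25)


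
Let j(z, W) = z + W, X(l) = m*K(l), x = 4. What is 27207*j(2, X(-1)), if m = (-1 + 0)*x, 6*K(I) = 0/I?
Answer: 54414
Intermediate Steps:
K(I) = 0 (K(I) = (0/I)/6 = (⅙)*0 = 0)
m = -4 (m = (-1 + 0)*4 = -1*4 = -4)
X(l) = 0 (X(l) = -4*0 = 0)
j(z, W) = W + z
27207*j(2, X(-1)) = 27207*(0 + 2) = 27207*2 = 54414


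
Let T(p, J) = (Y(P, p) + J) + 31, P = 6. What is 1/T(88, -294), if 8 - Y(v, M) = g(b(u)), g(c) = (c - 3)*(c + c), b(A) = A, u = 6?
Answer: -1/291 ≈ -0.0034364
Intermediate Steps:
g(c) = 2*c*(-3 + c) (g(c) = (-3 + c)*(2*c) = 2*c*(-3 + c))
Y(v, M) = -28 (Y(v, M) = 8 - 2*6*(-3 + 6) = 8 - 2*6*3 = 8 - 1*36 = 8 - 36 = -28)
T(p, J) = 3 + J (T(p, J) = (-28 + J) + 31 = 3 + J)
1/T(88, -294) = 1/(3 - 294) = 1/(-291) = -1/291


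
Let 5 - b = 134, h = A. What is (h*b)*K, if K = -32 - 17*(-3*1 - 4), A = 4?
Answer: -44892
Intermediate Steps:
h = 4
b = -129 (b = 5 - 1*134 = 5 - 134 = -129)
K = 87 (K = -32 - 17*(-3 - 4) = -32 - 17*(-7) = -32 + 119 = 87)
(h*b)*K = (4*(-129))*87 = -516*87 = -44892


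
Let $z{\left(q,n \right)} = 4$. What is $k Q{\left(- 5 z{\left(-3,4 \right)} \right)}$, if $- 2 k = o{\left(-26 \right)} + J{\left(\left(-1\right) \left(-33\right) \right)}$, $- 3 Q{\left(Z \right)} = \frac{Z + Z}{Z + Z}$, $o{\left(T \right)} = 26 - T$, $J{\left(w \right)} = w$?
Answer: $\frac{85}{6} \approx 14.167$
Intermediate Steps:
$Q{\left(Z \right)} = - \frac{1}{3}$ ($Q{\left(Z \right)} = - \frac{\left(Z + Z\right) \frac{1}{Z + Z}}{3} = - \frac{2 Z \frac{1}{2 Z}}{3} = \left(- \frac{1}{3}\right) 1 = - \frac{1}{3}$)
$k = - \frac{85}{2}$ ($k = - \frac{\left(26 - -26\right) - -33}{2} = - \frac{\left(26 + 26\right) + 33}{2} = - \frac{52 + 33}{2} = \left(- \frac{1}{2}\right) 85 = - \frac{85}{2} \approx -42.5$)
$k Q{\left(- 5 z{\left(-3,4 \right)} \right)} = \left(- \frac{85}{2}\right) \left(- \frac{1}{3}\right) = \frac{85}{6}$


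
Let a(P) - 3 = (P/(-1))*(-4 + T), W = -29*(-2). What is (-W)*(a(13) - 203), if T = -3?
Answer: 6322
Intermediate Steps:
W = 58
a(P) = 3 + 7*P (a(P) = 3 + (P/(-1))*(-4 - 3) = 3 + (P*(-1))*(-7) = 3 - P*(-7) = 3 + 7*P)
(-W)*(a(13) - 203) = (-1*58)*((3 + 7*13) - 203) = -58*((3 + 91) - 203) = -58*(94 - 203) = -58*(-109) = 6322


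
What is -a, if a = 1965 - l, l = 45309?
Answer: 43344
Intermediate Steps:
a = -43344 (a = 1965 - 1*45309 = 1965 - 45309 = -43344)
-a = -1*(-43344) = 43344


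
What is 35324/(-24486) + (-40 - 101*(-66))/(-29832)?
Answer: -9212347/5533836 ≈ -1.6647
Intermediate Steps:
35324/(-24486) + (-40 - 101*(-66))/(-29832) = 35324*(-1/24486) + (-40 + 6666)*(-1/29832) = -17662/12243 + 6626*(-1/29832) = -17662/12243 - 3313/14916 = -9212347/5533836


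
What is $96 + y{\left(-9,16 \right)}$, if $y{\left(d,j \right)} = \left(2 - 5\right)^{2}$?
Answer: $105$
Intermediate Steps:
$y{\left(d,j \right)} = 9$ ($y{\left(d,j \right)} = \left(-3\right)^{2} = 9$)
$96 + y{\left(-9,16 \right)} = 96 + 9 = 105$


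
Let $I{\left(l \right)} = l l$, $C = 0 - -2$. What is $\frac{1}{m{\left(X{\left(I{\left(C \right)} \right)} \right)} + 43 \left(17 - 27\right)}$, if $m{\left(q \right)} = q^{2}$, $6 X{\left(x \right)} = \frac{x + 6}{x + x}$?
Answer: $- \frac{576}{247655} \approx -0.0023258$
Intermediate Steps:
$C = 2$ ($C = 0 + 2 = 2$)
$I{\left(l \right)} = l^{2}$
$X{\left(x \right)} = \frac{6 + x}{12 x}$ ($X{\left(x \right)} = \frac{\left(x + 6\right) \frac{1}{x + x}}{6} = \frac{\left(6 + x\right) \frac{1}{2 x}}{6} = \frac{\frac{1}{2} \frac{1}{x} \left(6 + x\right)}{6} = \frac{6 + x}{12 x}$)
$\frac{1}{m{\left(X{\left(I{\left(C \right)} \right)} \right)} + 43 \left(17 - 27\right)} = \frac{1}{\left(\frac{6 + 2^{2}}{12 \cdot 2^{2}}\right)^{2} + 43 \left(17 - 27\right)} = \frac{1}{\left(\frac{6 + 4}{12 \cdot 4}\right)^{2} + 43 \left(-10\right)} = \frac{1}{\left(\frac{1}{12} \cdot \frac{1}{4} \cdot 10\right)^{2} - 430} = \frac{1}{\left(\frac{5}{24}\right)^{2} - 430} = \frac{1}{\frac{25}{576} - 430} = \frac{1}{- \frac{247655}{576}} = - \frac{576}{247655}$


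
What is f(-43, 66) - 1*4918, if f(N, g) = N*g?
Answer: -7756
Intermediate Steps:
f(-43, 66) - 1*4918 = -43*66 - 1*4918 = -2838 - 4918 = -7756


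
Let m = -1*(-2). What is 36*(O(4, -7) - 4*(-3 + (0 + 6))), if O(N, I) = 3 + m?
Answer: -252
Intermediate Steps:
m = 2
O(N, I) = 5 (O(N, I) = 3 + 2 = 5)
36*(O(4, -7) - 4*(-3 + (0 + 6))) = 36*(5 - 4*(-3 + (0 + 6))) = 36*(5 - 4*(-3 + 6)) = 36*(5 - 4*3) = 36*(5 - 12) = 36*(-7) = -252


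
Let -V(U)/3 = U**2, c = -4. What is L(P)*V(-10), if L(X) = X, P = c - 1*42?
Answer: 13800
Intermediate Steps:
P = -46 (P = -4 - 1*42 = -4 - 42 = -46)
V(U) = -3*U**2
L(P)*V(-10) = -(-138)*(-10)**2 = -(-138)*100 = -46*(-300) = 13800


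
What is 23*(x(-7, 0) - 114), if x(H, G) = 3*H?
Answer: -3105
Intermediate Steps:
23*(x(-7, 0) - 114) = 23*(3*(-7) - 114) = 23*(-21 - 114) = 23*(-135) = -3105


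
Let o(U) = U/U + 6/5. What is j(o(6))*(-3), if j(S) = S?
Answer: -33/5 ≈ -6.6000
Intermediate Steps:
o(U) = 11/5 (o(U) = 1 + 6*(1/5) = 1 + 6/5 = 11/5)
j(o(6))*(-3) = (11/5)*(-3) = -33/5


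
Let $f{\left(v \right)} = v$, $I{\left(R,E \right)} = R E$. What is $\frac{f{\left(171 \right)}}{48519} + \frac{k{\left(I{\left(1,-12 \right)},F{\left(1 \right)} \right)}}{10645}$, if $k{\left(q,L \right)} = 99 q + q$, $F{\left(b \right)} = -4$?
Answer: $- \frac{1253389}{11477439} \approx -0.1092$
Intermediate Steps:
$I{\left(R,E \right)} = E R$
$k{\left(q,L \right)} = 100 q$
$\frac{f{\left(171 \right)}}{48519} + \frac{k{\left(I{\left(1,-12 \right)},F{\left(1 \right)} \right)}}{10645} = \frac{171}{48519} + \frac{100 \left(\left(-12\right) 1\right)}{10645} = 171 \cdot \frac{1}{48519} + 100 \left(-12\right) \frac{1}{10645} = \frac{19}{5391} - \frac{240}{2129} = - \frac{1253389}{11477439}$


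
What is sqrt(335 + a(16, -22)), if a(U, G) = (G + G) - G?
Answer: sqrt(313) ≈ 17.692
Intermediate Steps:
a(U, G) = G (a(U, G) = 2*G - G = G)
sqrt(335 + a(16, -22)) = sqrt(335 - 22) = sqrt(313)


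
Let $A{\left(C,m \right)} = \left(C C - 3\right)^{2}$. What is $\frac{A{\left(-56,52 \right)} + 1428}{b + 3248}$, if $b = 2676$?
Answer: $\frac{9817117}{5924} \approx 1657.2$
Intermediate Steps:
$A{\left(C,m \right)} = \left(-3 + C^{2}\right)^{2}$ ($A{\left(C,m \right)} = \left(C^{2} - 3\right)^{2} = \left(-3 + C^{2}\right)^{2}$)
$\frac{A{\left(-56,52 \right)} + 1428}{b + 3248} = \frac{\left(-3 + \left(-56\right)^{2}\right)^{2} + 1428}{2676 + 3248} = \frac{\left(-3 + 3136\right)^{2} + 1428}{5924} = \left(3133^{2} + 1428\right) \frac{1}{5924} = \left(9815689 + 1428\right) \frac{1}{5924} = 9817117 \cdot \frac{1}{5924} = \frac{9817117}{5924}$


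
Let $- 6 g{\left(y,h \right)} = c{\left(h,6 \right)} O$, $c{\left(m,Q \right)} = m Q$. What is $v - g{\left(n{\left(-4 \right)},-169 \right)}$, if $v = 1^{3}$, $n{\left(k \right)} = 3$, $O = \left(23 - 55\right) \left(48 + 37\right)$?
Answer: $459681$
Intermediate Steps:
$c{\left(m,Q \right)} = Q m$
$O = -2720$ ($O = \left(-32\right) 85 = -2720$)
$v = 1$
$g{\left(y,h \right)} = 2720 h$ ($g{\left(y,h \right)} = - \frac{6 h \left(-2720\right)}{6} = - \frac{\left(-16320\right) h}{6} = 2720 h$)
$v - g{\left(n{\left(-4 \right)},-169 \right)} = 1 - 2720 \left(-169\right) = 1 - -459680 = 1 + 459680 = 459681$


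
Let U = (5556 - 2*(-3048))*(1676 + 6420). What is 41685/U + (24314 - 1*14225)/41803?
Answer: 317828085581/1314489649792 ≈ 0.24179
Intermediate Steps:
U = 94334592 (U = (5556 + 6096)*8096 = 11652*8096 = 94334592)
41685/U + (24314 - 1*14225)/41803 = 41685/94334592 + (24314 - 1*14225)/41803 = 41685*(1/94334592) + (24314 - 14225)*(1/41803) = 13895/31444864 + 10089*(1/41803) = 13895/31444864 + 10089/41803 = 317828085581/1314489649792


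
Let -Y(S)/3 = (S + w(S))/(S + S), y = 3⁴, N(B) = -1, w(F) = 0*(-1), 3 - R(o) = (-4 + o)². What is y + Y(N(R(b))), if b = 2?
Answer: 159/2 ≈ 79.500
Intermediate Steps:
R(o) = 3 - (-4 + o)²
w(F) = 0
y = 81
Y(S) = -3/2 (Y(S) = -3*(S + 0)/(S + S) = -3*S/(2*S) = -3*S*1/(2*S) = -3*½ = -3/2)
y + Y(N(R(b))) = 81 - 3/2 = 159/2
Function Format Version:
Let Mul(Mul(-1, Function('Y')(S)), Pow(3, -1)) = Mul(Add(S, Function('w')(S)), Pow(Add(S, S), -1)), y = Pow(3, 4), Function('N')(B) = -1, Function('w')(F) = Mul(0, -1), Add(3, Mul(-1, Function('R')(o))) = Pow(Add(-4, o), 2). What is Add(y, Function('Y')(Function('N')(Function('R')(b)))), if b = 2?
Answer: Rational(159, 2) ≈ 79.500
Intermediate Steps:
Function('R')(o) = Add(3, Mul(-1, Pow(Add(-4, o), 2)))
Function('w')(F) = 0
y = 81
Function('Y')(S) = Rational(-3, 2) (Function('Y')(S) = Mul(-3, Mul(Add(S, 0), Pow(Add(S, S), -1))) = Mul(-3, Mul(S, Pow(Mul(2, S), -1))) = Mul(-3, Mul(S, Mul(Rational(1, 2), Pow(S, -1)))) = Mul(-3, Rational(1, 2)) = Rational(-3, 2))
Add(y, Function('Y')(Function('N')(Function('R')(b)))) = Add(81, Rational(-3, 2)) = Rational(159, 2)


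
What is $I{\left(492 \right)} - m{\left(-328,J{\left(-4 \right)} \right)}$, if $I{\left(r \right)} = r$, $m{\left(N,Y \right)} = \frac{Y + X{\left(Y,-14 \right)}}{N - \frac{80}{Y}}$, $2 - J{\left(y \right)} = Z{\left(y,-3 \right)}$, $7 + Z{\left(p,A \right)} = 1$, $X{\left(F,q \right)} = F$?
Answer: $\frac{83156}{169} \approx 492.05$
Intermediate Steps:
$Z{\left(p,A \right)} = -6$ ($Z{\left(p,A \right)} = -7 + 1 = -6$)
$J{\left(y \right)} = 8$ ($J{\left(y \right)} = 2 - -6 = 2 + 6 = 8$)
$m{\left(N,Y \right)} = \frac{2 Y}{N - \frac{80}{Y}}$ ($m{\left(N,Y \right)} = \frac{Y + Y}{N - \frac{80}{Y}} = \frac{2 Y}{N - \frac{80}{Y}}$)
$I{\left(492 \right)} - m{\left(-328,J{\left(-4 \right)} \right)} = 492 - \frac{2 \cdot 8^{2}}{-80 - 2624} = 492 - 2 \cdot 64 \frac{1}{-80 - 2624} = 492 - 2 \cdot 64 \frac{1}{-2704} = 492 - 2 \cdot 64 \left(- \frac{1}{2704}\right) = 492 - - \frac{8}{169} = 492 + \frac{8}{169} = \frac{83156}{169}$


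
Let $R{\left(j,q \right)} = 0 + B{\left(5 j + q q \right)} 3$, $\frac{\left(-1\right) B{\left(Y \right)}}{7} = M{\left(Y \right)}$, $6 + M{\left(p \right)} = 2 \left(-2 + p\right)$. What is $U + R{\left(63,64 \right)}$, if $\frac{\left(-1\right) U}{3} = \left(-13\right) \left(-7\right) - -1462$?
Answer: $-189711$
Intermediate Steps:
$M{\left(p \right)} = -10 + 2 p$ ($M{\left(p \right)} = -6 + 2 \left(-2 + p\right) = -6 + \left(-4 + 2 p\right) = -10 + 2 p$)
$B{\left(Y \right)} = 70 - 14 Y$ ($B{\left(Y \right)} = - 7 \left(-10 + 2 Y\right) = 70 - 14 Y$)
$R{\left(j,q \right)} = 210 - 210 j - 42 q^{2}$ ($R{\left(j,q \right)} = 0 + \left(70 - 14 \left(5 j + q q\right)\right) 3 = 0 + \left(70 - 14 \left(5 j + q^{2}\right)\right) 3 = 0 + \left(70 - 14 \left(q^{2} + 5 j\right)\right) 3 = 0 + \left(70 - \left(14 q^{2} + 70 j\right)\right) 3 = 0 + \left(70 - 70 j - 14 q^{2}\right) 3 = 0 - \left(-210 + 42 q^{2} + 210 j\right) = 210 - 210 j - 42 q^{2}$)
$U = -4659$ ($U = - 3 \left(\left(-13\right) \left(-7\right) - -1462\right) = - 3 \left(91 + 1462\right) = \left(-3\right) 1553 = -4659$)
$U + R{\left(63,64 \right)} = -4659 - \left(13020 + 172032\right) = -4659 - 185052 = -189711$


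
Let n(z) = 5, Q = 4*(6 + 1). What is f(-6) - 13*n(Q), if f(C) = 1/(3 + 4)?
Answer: -454/7 ≈ -64.857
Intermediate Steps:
f(C) = 1/7
Q = 28 (Q = 4*7 = 28)
f(-6) - 13*n(Q) = 1/7 - 13*5 = 1/7 - 65 = -454/7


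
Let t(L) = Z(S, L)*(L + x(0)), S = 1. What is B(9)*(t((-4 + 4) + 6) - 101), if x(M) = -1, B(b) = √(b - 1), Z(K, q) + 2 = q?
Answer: -162*√2 ≈ -229.10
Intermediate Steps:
Z(K, q) = -2 + q
B(b) = √(-1 + b)
t(L) = (-1 + L)*(-2 + L) (t(L) = (-2 + L)*(L - 1) = (-2 + L)*(-1 + L) = (-1 + L)*(-2 + L))
B(9)*(t((-4 + 4) + 6) - 101) = √(-1 + 9)*((-1 + ((-4 + 4) + 6))*(-2 + ((-4 + 4) + 6)) - 101) = √8*((-1 + (0 + 6))*(-2 + (0 + 6)) - 101) = (2*√2)*((-1 + 6)*(-2 + 6) - 101) = (2*√2)*(5*4 - 101) = (2*√2)*(20 - 101) = (2*√2)*(-81) = -162*√2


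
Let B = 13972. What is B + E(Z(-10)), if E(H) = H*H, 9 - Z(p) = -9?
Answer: 14296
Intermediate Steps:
Z(p) = 18 (Z(p) = 9 - 1*(-9) = 9 + 9 = 18)
E(H) = H²
B + E(Z(-10)) = 13972 + 18² = 13972 + 324 = 14296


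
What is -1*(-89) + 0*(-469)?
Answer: 89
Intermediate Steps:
-1*(-89) + 0*(-469) = 89 + 0 = 89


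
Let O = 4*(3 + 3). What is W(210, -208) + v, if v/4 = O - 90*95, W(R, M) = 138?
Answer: -33966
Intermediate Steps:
O = 24 (O = 4*6 = 24)
v = -34104 (v = 4*(24 - 90*95) = 4*(24 - 8550) = 4*(-8526) = -34104)
W(210, -208) + v = 138 - 34104 = -33966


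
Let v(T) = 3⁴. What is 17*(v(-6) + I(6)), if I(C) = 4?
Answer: 1445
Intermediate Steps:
v(T) = 81
17*(v(-6) + I(6)) = 17*(81 + 4) = 17*85 = 1445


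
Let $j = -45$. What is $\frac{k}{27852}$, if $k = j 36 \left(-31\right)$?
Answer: $\frac{4185}{2321} \approx 1.8031$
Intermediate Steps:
$k = 50220$ ($k = \left(-45\right) 36 \left(-31\right) = \left(-1620\right) \left(-31\right) = 50220$)
$\frac{k}{27852} = \frac{50220}{27852} = 50220 \cdot \frac{1}{27852} = \frac{4185}{2321}$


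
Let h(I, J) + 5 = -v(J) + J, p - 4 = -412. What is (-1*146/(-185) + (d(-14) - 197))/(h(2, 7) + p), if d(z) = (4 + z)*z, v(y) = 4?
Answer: 10399/75850 ≈ 0.13710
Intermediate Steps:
p = -408 (p = 4 - 412 = -408)
d(z) = z*(4 + z)
h(I, J) = -9 + J (h(I, J) = -5 + (-1*4 + J) = -5 + (-4 + J) = -9 + J)
(-1*146/(-185) + (d(-14) - 197))/(h(2, 7) + p) = (-1*146/(-185) + (-14*(4 - 14) - 197))/((-9 + 7) - 408) = (-146*(-1/185) + (-14*(-10) - 197))/(-2 - 408) = (146/185 + (140 - 197))/(-410) = (146/185 - 57)*(-1/410) = -10399/185*(-1/410) = 10399/75850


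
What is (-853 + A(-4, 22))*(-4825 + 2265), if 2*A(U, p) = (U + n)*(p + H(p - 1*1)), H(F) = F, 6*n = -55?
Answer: 8725120/3 ≈ 2.9084e+6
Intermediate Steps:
n = -55/6 (n = (⅙)*(-55) = -55/6 ≈ -9.1667)
A(U, p) = (-1 + 2*p)*(-55/6 + U)/2 (A(U, p) = ((U - 55/6)*(p + (p - 1*1)))/2 = ((-55/6 + U)*(p + (p - 1)))/2 = ((-55/6 + U)*(p + (-1 + p)))/2 = ((-55/6 + U)*(-1 + 2*p))/2 = ((-1 + 2*p)*(-55/6 + U))/2 = (-1 + 2*p)*(-55/6 + U)/2)
(-853 + A(-4, 22))*(-4825 + 2265) = (-853 + (55/12 - 55/6*22 - ½*(-4) - 4*22))*(-4825 + 2265) = (-853 + (55/12 - 605/3 + 2 - 88))*(-2560) = (-853 - 3397/12)*(-2560) = -13633/12*(-2560) = 8725120/3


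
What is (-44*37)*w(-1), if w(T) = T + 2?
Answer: -1628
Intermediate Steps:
w(T) = 2 + T
(-44*37)*w(-1) = (-44*37)*(2 - 1) = -1628*1 = -1628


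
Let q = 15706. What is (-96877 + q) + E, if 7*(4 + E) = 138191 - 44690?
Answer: -474724/7 ≈ -67818.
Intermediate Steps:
E = 93473/7 (E = -4 + (138191 - 44690)/7 = -4 + (⅐)*93501 = -4 + 93501/7 = 93473/7 ≈ 13353.)
(-96877 + q) + E = (-96877 + 15706) + 93473/7 = -81171 + 93473/7 = -474724/7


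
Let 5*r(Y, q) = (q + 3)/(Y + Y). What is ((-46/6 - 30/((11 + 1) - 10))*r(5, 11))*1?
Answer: -476/75 ≈ -6.3467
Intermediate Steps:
r(Y, q) = (3 + q)/(10*Y) (r(Y, q) = ((q + 3)/(Y + Y))/5 = ((3 + q)/((2*Y)))/5 = ((3 + q)*(1/(2*Y)))/5 = ((3 + q)/(2*Y))/5 = (3 + q)/(10*Y))
((-46/6 - 30/((11 + 1) - 10))*r(5, 11))*1 = ((-46/6 - 30/((11 + 1) - 10))*((⅒)*(3 + 11)/5))*1 = ((-46*⅙ - 30/(12 - 10))*((⅒)*(⅕)*14))*1 = ((-23/3 - 30/2)*(7/25))*1 = ((-23/3 - 30*½)*(7/25))*1 = ((-23/3 - 15)*(7/25))*1 = -68/3*7/25*1 = -476/75*1 = -476/75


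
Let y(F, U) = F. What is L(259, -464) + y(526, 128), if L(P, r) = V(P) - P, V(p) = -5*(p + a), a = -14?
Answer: -958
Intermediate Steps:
V(p) = 70 - 5*p (V(p) = -5*(p - 14) = -5*(-14 + p) = 70 - 5*p)
L(P, r) = 70 - 6*P (L(P, r) = (70 - 5*P) - P = 70 - 6*P)
L(259, -464) + y(526, 128) = (70 - 6*259) + 526 = (70 - 1554) + 526 = -1484 + 526 = -958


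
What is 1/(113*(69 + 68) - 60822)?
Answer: -1/45341 ≈ -2.2055e-5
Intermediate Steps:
1/(113*(69 + 68) - 60822) = 1/(113*137 - 60822) = 1/(15481 - 60822) = 1/(-45341) = -1/45341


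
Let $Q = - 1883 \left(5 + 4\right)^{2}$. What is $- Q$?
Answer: $152523$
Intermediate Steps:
$Q = -152523$ ($Q = - 1883 \cdot 9^{2} = \left(-1883\right) 81 = -152523$)
$- Q = \left(-1\right) \left(-152523\right) = 152523$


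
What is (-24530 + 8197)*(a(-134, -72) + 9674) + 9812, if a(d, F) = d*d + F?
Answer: -450095002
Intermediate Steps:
a(d, F) = F + d**2 (a(d, F) = d**2 + F = F + d**2)
(-24530 + 8197)*(a(-134, -72) + 9674) + 9812 = (-24530 + 8197)*((-72 + (-134)**2) + 9674) + 9812 = -16333*((-72 + 17956) + 9674) + 9812 = -16333*(17884 + 9674) + 9812 = -16333*27558 + 9812 = -450104814 + 9812 = -450095002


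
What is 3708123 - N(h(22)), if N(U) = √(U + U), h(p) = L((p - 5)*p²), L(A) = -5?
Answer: 3708123 - I*√10 ≈ 3.7081e+6 - 3.1623*I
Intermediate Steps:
h(p) = -5
N(U) = √2*√U (N(U) = √(2*U) = √2*√U)
3708123 - N(h(22)) = 3708123 - √2*√(-5) = 3708123 - √2*I*√5 = 3708123 - I*√10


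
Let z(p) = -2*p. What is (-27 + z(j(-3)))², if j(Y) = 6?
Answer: 1521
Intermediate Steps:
(-27 + z(j(-3)))² = (-27 - 2*6)² = (-27 - 12)² = (-39)² = 1521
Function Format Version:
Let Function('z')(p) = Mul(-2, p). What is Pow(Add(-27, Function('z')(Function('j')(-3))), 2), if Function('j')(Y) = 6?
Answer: 1521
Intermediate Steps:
Pow(Add(-27, Function('z')(Function('j')(-3))), 2) = Pow(Add(-27, Mul(-2, 6)), 2) = Pow(Add(-27, -12), 2) = Pow(-39, 2) = 1521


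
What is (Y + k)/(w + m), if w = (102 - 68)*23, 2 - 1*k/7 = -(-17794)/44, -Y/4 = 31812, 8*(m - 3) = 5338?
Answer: -5722854/63899 ≈ -89.561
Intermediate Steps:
m = 2681/4 (m = 3 + (⅛)*5338 = 3 + 2669/4 = 2681/4 ≈ 670.25)
Y = -127248 (Y = -4*31812 = -127248)
k = -61971/22 (k = 14 - (-1519)*(-82/44) = 14 - (-1519)*(-82*1/44) = 14 - (-1519)*(-41)/22 = 14 - 7*8897/22 = 14 - 62279/22 = -61971/22 ≈ -2816.9)
w = 782 (w = 34*23 = 782)
(Y + k)/(w + m) = (-127248 - 61971/22)/(782 + 2681/4) = -2861427/(22*5809/4) = -2861427/22*4/5809 = -5722854/63899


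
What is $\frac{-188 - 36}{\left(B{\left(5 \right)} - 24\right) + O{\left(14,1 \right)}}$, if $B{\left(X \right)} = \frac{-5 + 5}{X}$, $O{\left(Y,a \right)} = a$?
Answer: $\frac{224}{23} \approx 9.7391$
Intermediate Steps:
$B{\left(X \right)} = 0$ ($B{\left(X \right)} = \frac{0}{X} = 0$)
$\frac{-188 - 36}{\left(B{\left(5 \right)} - 24\right) + O{\left(14,1 \right)}} = \frac{-188 - 36}{\left(0 - 24\right) + 1} = - \frac{224}{\left(0 - 24\right) + 1} = - \frac{224}{-24 + 1} = - \frac{224}{-23} = \left(-224\right) \left(- \frac{1}{23}\right) = \frac{224}{23}$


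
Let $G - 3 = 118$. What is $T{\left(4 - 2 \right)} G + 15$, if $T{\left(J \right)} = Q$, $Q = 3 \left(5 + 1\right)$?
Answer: $2193$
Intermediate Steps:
$G = 121$ ($G = 3 + 118 = 121$)
$Q = 18$ ($Q = 3 \cdot 6 = 18$)
$T{\left(J \right)} = 18$
$T{\left(4 - 2 \right)} G + 15 = 18 \cdot 121 + 15 = 2178 + 15 = 2193$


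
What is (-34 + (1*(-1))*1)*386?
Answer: -13510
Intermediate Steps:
(-34 + (1*(-1))*1)*386 = (-34 - 1*1)*386 = (-34 - 1)*386 = -35*386 = -13510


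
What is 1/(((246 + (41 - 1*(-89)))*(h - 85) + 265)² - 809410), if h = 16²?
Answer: 1/4167313311 ≈ 2.3996e-10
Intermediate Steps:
h = 256
1/(((246 + (41 - 1*(-89)))*(h - 85) + 265)² - 809410) = 1/(((246 + (41 - 1*(-89)))*(256 - 85) + 265)² - 809410) = 1/(((246 + (41 + 89))*171 + 265)² - 809410) = 1/(((246 + 130)*171 + 265)² - 809410) = 1/((376*171 + 265)² - 809410) = 1/((64296 + 265)² - 809410) = 1/(64561² - 809410) = 1/(4168122721 - 809410) = 1/4167313311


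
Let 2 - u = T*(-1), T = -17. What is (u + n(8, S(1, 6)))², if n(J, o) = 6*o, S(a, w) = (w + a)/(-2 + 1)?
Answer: 3249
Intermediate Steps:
S(a, w) = -a - w (S(a, w) = (a + w)/(-1) = (a + w)*(-1) = -a - w)
u = -15 (u = 2 - (-17)*(-1) = 2 - 1*17 = 2 - 17 = -15)
(u + n(8, S(1, 6)))² = (-15 + 6*(-1*1 - 1*6))² = (-15 + 6*(-1 - 6))² = (-15 + 6*(-7))² = (-15 - 42)² = (-57)² = 3249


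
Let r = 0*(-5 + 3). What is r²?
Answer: 0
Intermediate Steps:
r = 0 (r = 0*(-2) = 0)
r² = 0² = 0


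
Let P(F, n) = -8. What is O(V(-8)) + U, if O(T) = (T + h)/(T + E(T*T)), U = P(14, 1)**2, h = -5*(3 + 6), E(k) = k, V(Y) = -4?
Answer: 719/12 ≈ 59.917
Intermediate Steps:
h = -45 (h = -5*9 = -45)
U = 64 (U = (-8)**2 = 64)
O(T) = (-45 + T)/(T + T**2) (O(T) = (T - 45)/(T + T*T) = (-45 + T)/(T + T**2))
O(V(-8)) + U = (-45 - 4)/((-4)*(1 - 4)) + 64 = -1/4*(-49)/(-3) + 64 = -1/4*(-1/3)*(-49) + 64 = -49/12 + 64 = 719/12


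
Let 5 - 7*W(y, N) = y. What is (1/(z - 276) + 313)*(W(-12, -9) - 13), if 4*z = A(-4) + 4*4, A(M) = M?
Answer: -6323152/1911 ≈ -3308.8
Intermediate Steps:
W(y, N) = 5/7 - y/7
z = 3 (z = (-4 + 4*4)/4 = (-4 + 16)/4 = (¼)*12 = 3)
(1/(z - 276) + 313)*(W(-12, -9) - 13) = (1/(3 - 276) + 313)*((5/7 - ⅐*(-12)) - 13) = (1/(-273) + 313)*((5/7 + 12/7) - 13) = (-1/273 + 313)*(17/7 - 13) = (85448/273)*(-74/7) = -6323152/1911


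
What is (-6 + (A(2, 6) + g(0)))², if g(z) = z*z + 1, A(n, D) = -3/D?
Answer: 121/4 ≈ 30.250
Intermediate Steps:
g(z) = 1 + z² (g(z) = z² + 1 = 1 + z²)
(-6 + (A(2, 6) + g(0)))² = (-6 + (-3/6 + (1 + 0²)))² = (-6 + (-3*⅙ + (1 + 0)))² = (-6 + (-½ + 1))² = (-6 + ½)² = (-11/2)² = 121/4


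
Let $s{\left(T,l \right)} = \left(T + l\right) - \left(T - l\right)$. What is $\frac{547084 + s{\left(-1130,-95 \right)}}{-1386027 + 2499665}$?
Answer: $\frac{273447}{556819} \approx 0.49109$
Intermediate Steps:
$s{\left(T,l \right)} = 2 l$
$\frac{547084 + s{\left(-1130,-95 \right)}}{-1386027 + 2499665} = \frac{547084 + 2 \left(-95\right)}{-1386027 + 2499665} = \frac{547084 - 190}{1113638} = 546894 \cdot \frac{1}{1113638} = \frac{273447}{556819}$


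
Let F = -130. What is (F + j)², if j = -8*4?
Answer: 26244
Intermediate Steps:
j = -32
(F + j)² = (-130 - 32)² = (-162)² = 26244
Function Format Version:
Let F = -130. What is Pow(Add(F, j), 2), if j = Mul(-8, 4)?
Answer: 26244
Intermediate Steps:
j = -32
Pow(Add(F, j), 2) = Pow(Add(-130, -32), 2) = Pow(-162, 2) = 26244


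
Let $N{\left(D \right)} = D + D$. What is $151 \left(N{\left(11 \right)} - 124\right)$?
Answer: $-15402$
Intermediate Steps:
$N{\left(D \right)} = 2 D$
$151 \left(N{\left(11 \right)} - 124\right) = 151 \left(2 \cdot 11 - 124\right) = 151 \left(22 - 124\right) = 151 \left(-102\right) = -15402$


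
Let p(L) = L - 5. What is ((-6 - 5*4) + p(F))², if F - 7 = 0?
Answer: 576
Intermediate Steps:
F = 7 (F = 7 + 0 = 7)
p(L) = -5 + L
((-6 - 5*4) + p(F))² = ((-6 - 5*4) + (-5 + 7))² = ((-6 - 20) + 2)² = (-26 + 2)² = (-24)² = 576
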